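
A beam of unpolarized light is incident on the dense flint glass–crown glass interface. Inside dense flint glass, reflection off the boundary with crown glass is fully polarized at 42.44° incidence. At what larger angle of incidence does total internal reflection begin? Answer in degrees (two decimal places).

θ_c ≈ 66.12°

n₂/n₁ = tan 42.44° = 0.9144; the critical angle satisfies sin θ_c = n₂/n₁.
θ_c = arcsin(0.9144) = 66.12°.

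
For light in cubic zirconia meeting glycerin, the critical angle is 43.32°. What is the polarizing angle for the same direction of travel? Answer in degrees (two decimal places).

θ_B ≈ 34.45°

sin θ_c = n₂/n₁, so n₂/n₁ = sin 43.32° = 0.6861.
Brewster: tan θ_B = n₂/n₁ = 0.6861.
θ_B = arctan(0.6861) = 34.45°.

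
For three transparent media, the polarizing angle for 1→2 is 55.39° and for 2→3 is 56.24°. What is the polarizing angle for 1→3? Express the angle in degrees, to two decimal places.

θ_B ≈ 65.24°

tan θ_B(1→2) = n₂/n₁ = tan 55.39° = 1.4490.
tan θ_B(2→3) = n₃/n₂ = tan 56.24° = 1.4960.
So n₃/n₁ = (n₂/n₁)(n₃/n₂) = 1.4490 × 1.4960 = 2.1678.
θ_B(1→3) = arctan(2.1678) = 65.24°.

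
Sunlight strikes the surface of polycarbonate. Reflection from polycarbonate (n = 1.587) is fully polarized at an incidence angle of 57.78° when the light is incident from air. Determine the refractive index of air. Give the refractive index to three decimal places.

Brewster's law: tan θ_B = n₂/n₁ (light incident in air, refracted into polycarbonate).
n₁ = n₂ / tan θ_B = 1.587 / tan 57.78° = 1.000.

n ≈ 1.000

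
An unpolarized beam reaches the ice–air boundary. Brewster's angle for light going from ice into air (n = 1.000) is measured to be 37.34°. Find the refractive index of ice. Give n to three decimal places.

n ≈ 1.311

Full polarization of the reflected beam means tan θ_B = n₂/n₁, where n₁ is the incident medium (ice).
n₁ = n₂ / tan θ_B = 1.000 / tan 37.34° = 1.311.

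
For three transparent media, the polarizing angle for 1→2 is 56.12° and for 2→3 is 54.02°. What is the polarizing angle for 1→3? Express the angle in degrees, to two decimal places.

Each Brewster angle gives a ratio: n₂/n₁ = tan 56.12° = 1.4893, n₃/n₂ = tan 54.02° = 1.3774.
Multiplying, n₃/n₁ = 1.4893 × 1.3774 = 2.0513, and θ_B(1→3) = arctan 2.0513 = 64.01°.

θ_B ≈ 64.01°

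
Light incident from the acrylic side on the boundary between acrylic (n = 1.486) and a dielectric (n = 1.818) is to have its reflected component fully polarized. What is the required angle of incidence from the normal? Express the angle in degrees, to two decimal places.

tan θ_B = n₂/n₁ = 1.818/1.486 = 1.2234.
So θ_B = arctan 1.2234 = 50.74°.

θ_B ≈ 50.74°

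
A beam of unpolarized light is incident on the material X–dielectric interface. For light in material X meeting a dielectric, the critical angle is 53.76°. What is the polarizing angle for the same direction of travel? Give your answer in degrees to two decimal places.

θ_B ≈ 38.89°

At the critical angle sin θ_c = n₂/n₁, giving n₂/n₁ = sin 53.76° = 0.8065.
Then tan θ_B = n₂/n₁ = 0.8065, so θ_B = arctan 0.8065 = 38.89°.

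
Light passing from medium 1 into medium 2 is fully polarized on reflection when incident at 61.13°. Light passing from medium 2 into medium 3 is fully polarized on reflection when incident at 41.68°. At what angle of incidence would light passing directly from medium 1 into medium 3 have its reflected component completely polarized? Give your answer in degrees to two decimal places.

θ_B ≈ 58.23°

Each Brewster angle gives a ratio: n₂/n₁ = tan 61.13° = 1.8137, n₃/n₂ = tan 41.68° = 0.8903.
Multiplying, n₃/n₁ = 1.8137 × 0.8903 = 1.6148, and θ_B(1→3) = arctan 1.6148 = 58.23°.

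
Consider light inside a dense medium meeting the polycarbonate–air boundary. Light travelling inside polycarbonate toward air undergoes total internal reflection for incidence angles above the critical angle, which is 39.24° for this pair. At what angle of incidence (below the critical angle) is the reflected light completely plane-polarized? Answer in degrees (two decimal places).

sin θ_c = n₂/n₁, so n₂/n₁ = sin 39.24° = 0.6326.
Brewster: tan θ_B = n₂/n₁ = 0.6326.
θ_B = arctan(0.6326) = 32.32°.

θ_B ≈ 32.32°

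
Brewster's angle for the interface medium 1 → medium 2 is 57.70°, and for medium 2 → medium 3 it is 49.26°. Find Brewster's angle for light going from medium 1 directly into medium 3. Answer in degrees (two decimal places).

θ_B ≈ 61.43°

tan θ_B(1→2) = n₂/n₁ = tan 57.70° = 1.5818.
tan θ_B(2→3) = n₃/n₂ = tan 49.26° = 1.1610.
n₃/n₁ = 1.8365. Then tan θ_B(1→3) = n₃/n₁, so θ_B(1→3) = arctan(1.8365) = 61.43°.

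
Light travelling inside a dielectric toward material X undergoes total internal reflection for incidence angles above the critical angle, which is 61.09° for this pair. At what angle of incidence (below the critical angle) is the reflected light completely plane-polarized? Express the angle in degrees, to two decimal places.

At the critical angle sin θ_c = n₂/n₁, giving n₂/n₁ = sin 61.09° = 0.8754.
Then tan θ_B = n₂/n₁ = 0.8754, so θ_B = arctan 0.8754 = 41.20°.

θ_B ≈ 41.20°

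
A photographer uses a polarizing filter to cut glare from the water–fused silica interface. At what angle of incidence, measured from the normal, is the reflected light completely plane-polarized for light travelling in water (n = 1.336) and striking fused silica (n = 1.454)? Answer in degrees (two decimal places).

θ_B ≈ 47.42°

Brewster's condition: tan θ_B = n₂/n₁ = 1.454/1.336 = 1.0883.
So θ_B = arctan 1.0883 = 47.42°.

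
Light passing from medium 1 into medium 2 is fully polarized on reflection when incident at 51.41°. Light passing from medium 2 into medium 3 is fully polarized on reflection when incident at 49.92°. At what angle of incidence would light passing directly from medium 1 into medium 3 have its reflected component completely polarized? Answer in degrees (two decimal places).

n₂/n₁ = tan 51.41° = 1.2531 and n₃/n₂ = tan 49.92° = 1.1884.
Multiplying, n₃/n₁ = 1.2531 × 1.1884 = 1.4892, and θ_B(1→3) = arctan 1.4892 = 56.12°.

θ_B ≈ 56.12°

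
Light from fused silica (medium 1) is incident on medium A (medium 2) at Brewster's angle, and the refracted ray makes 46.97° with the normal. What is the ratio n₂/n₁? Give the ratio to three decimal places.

n₂/n₁ ≈ 0.933

θ_B + θ_t = 90°, so θ_B = 90° − 46.97° = 43.03°.
Then n₂/n₁ = tan θ_B = tan 43.03° = 0.933.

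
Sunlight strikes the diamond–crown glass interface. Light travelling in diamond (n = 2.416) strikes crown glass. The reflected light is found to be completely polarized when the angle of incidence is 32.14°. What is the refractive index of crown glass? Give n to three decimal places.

Brewster's law: tan θ_B = n₂/n₁ (light incident in diamond, refracted into crown glass).
n₂ = n₁ tan θ_B = 2.416 × tan 32.14° = 1.518.

n ≈ 1.518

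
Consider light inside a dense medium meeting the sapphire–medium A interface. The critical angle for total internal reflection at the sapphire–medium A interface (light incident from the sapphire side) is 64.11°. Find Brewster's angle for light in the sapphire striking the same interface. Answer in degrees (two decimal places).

At the critical angle sin θ_c = n₂/n₁, giving n₂/n₁ = sin 64.11° = 0.8996.
Then tan θ_B = n₂/n₁ = 0.8996, so θ_B = arctan 0.8996 = 41.98°.

θ_B ≈ 41.98°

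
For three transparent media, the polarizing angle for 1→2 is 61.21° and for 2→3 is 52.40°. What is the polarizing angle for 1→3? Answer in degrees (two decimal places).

θ_B ≈ 67.06°

tan θ_B(1→2) = n₂/n₁ = tan 61.21° = 1.8197.
tan θ_B(2→3) = n₃/n₂ = tan 52.40° = 1.2985.
Multiplying, n₃/n₁ = 1.8197 × 1.2985 = 2.3630, and θ_B(1→3) = arctan 2.3630 = 67.06°.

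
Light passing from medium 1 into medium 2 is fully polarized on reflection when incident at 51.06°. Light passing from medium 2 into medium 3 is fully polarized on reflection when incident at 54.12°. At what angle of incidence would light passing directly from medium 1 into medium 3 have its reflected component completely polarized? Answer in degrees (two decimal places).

θ_B ≈ 59.69°

n₂/n₁ = tan 51.06° = 1.2375 and n₃/n₂ = tan 54.12° = 1.3825.
Multiplying, n₃/n₁ = 1.2375 × 1.3825 = 1.7109, and θ_B(1→3) = arctan 1.7109 = 59.69°.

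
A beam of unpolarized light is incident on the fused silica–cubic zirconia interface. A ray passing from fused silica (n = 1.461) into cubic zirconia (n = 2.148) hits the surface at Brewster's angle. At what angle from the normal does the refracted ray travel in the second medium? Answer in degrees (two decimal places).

tan θ_B = n₂/n₁ = 2.148/1.461 = 1.4702, so θ_B = 55.78°.
Since θ_B + θ_t = 90° at Brewster incidence, θ_t = 90° − 55.78° = 34.22°.

θ_t ≈ 34.22°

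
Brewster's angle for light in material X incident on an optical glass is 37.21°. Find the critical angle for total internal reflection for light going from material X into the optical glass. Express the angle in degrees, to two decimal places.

θ_c ≈ 49.40°

From Brewster, n₂/n₁ = tan θ_B = tan 37.21° = 0.7593.
Then sin θ_c = n₂/n₁ = 0.7593, so θ_c = arcsin 0.7593 = 49.40°.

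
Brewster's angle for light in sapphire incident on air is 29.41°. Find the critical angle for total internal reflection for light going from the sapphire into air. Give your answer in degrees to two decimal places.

θ_c ≈ 34.31°

tan θ_B = n₂/n₁ = tan 29.41° = 0.5637.
Total internal reflection: sin θ_c = n₂/n₁ = 0.5637.
θ_c = arcsin(0.5637) = 34.31°.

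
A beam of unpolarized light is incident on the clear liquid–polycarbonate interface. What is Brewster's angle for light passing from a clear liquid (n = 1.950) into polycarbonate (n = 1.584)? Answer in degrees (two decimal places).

The reflected p-component vanishes when tan θ_B = n₂/n₁.
Here n₂/n₁ = 1.584/1.950 = 0.8123, and Brewster's law gives tan θ_B = n₂/n₁.
So θ_B = arctan 0.8123 = 39.09°.

θ_B ≈ 39.09°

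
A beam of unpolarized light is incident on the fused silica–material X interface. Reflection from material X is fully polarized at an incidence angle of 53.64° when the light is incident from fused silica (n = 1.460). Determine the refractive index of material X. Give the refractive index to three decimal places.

n ≈ 1.983

At Brewster's angle, tan θ_B = n₂/n₁ with n₁ on the incident side (fused silica) and n₂ on the transmitted side (material X).
n₂ = n₁ tan θ_B = 1.460 × tan 53.64° = 1.983.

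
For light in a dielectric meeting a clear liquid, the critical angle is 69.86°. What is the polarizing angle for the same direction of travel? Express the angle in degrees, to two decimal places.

θ_B ≈ 43.19°

At the critical angle sin θ_c = n₂/n₁, giving n₂/n₁ = sin 69.86° = 0.9389.
Then tan θ_B = n₂/n₁ = 0.9389, so θ_B = arctan 0.9389 = 43.19°.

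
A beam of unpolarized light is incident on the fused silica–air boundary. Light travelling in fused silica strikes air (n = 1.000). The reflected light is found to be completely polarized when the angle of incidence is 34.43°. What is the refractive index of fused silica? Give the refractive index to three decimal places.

At Brewster's angle, tan θ_B = n₂/n₁ with n₁ on the incident side (fused silica) and n₂ on the transmitted side (air).
n₁ = n₂ / tan θ_B = 1.000 / tan 34.43° = 1.459.

n ≈ 1.459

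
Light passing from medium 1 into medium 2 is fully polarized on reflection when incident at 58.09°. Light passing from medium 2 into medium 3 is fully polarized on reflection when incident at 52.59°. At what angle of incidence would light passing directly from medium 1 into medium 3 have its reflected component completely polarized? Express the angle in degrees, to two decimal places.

θ_B ≈ 64.53°

tan θ_B(1→2) = n₂/n₁ = tan 58.09° = 1.6059.
tan θ_B(2→3) = n₃/n₂ = tan 52.59° = 1.3075.
Multiplying, n₃/n₁ = 1.6059 × 1.3075 = 2.0997, and θ_B(1→3) = arctan 2.0997 = 64.53°.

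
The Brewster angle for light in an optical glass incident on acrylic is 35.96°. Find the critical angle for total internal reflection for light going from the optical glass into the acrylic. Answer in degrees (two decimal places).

n₂/n₁ = tan 35.96° = 0.7255; the critical angle satisfies sin θ_c = n₂/n₁.
θ_c = arcsin(0.7255) = 46.51°.

θ_c ≈ 46.51°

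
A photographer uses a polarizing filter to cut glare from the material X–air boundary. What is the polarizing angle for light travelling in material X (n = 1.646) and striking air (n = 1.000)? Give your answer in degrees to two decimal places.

Here n₂/n₁ = 1.000/1.646 = 0.6075, and Brewster's law gives tan θ_B = n₂/n₁.
θ_B = arctan(0.6075) = 31.28°.

θ_B ≈ 31.28°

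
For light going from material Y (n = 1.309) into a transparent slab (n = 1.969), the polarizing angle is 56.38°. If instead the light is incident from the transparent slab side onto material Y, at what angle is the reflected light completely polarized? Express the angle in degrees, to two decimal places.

θ_B' ≈ 33.62°

The two Brewster angles are complementary: θ_B' = 90° − θ_B = 90° − 56.38° = 33.62°.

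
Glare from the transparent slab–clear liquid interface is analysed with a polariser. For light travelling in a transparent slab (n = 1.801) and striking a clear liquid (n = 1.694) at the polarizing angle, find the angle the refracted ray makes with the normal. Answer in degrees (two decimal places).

θ_t ≈ 46.75°

tan θ_B = n₂/n₁ = 1.694/1.801 = 0.9406, so θ_B = 43.25°.
At Brewster's angle the reflected and refracted rays are perpendicular, so θ_t = 90° − θ_B = 90° − 43.25° = 46.75°.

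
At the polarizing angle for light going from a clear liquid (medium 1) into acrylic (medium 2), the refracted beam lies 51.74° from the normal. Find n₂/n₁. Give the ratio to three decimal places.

θ_B + θ_t = 90°, so θ_B = 90° − 51.74° = 38.26°.
tan θ_B = n₂/n₁, so n₂/n₁ = tan 38.26° = 0.789.

n₂/n₁ ≈ 0.789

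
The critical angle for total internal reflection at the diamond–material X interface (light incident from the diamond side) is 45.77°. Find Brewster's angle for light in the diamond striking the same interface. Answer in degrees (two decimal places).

sin θ_c = n₂/n₁, so n₂/n₁ = sin 45.77° = 0.7165.
Brewster: tan θ_B = n₂/n₁ = 0.7165.
θ_B = arctan(0.7165) = 35.62°.

θ_B ≈ 35.62°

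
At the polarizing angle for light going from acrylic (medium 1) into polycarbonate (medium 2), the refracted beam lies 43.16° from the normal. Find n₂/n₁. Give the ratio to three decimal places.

θ_B + θ_t = 90°, so θ_B = 90° − 43.16° = 46.84°.
Then n₂/n₁ = tan θ_B = tan 46.84° = 1.066.

n₂/n₁ ≈ 1.066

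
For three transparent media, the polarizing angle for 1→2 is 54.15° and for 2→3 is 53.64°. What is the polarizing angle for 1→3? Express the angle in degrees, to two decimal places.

tan θ_B(1→2) = n₂/n₁ = tan 54.15° = 1.3840.
tan θ_B(2→3) = n₃/n₂ = tan 53.64° = 1.3584.
So n₃/n₁ = (n₂/n₁)(n₃/n₂) = 1.3840 × 1.3584 = 1.8799.
θ_B(1→3) = arctan(1.8799) = 61.99°.

θ_B ≈ 61.99°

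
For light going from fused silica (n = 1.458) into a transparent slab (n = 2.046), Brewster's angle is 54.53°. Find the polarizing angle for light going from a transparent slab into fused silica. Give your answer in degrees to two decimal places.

tan θ_B' = n₁/n₂ = 1/tan θ_B, so θ_B' = 90° − θ_B.
θ_B' = 90° − 54.53° = 35.47°.

θ_B' ≈ 35.47°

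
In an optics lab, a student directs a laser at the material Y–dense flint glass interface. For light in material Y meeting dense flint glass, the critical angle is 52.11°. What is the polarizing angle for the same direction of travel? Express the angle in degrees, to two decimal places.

At the critical angle sin θ_c = n₂/n₁, giving n₂/n₁ = sin 52.11° = 0.7892.
Then tan θ_B = n₂/n₁ = 0.7892, so θ_B = arctan 0.7892 = 38.28°.

θ_B ≈ 38.28°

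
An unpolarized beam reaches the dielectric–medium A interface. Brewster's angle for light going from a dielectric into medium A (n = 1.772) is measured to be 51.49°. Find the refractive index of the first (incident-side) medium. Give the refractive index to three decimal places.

n ≈ 1.410

Brewster's law: tan θ_B = n₂/n₁ (light incident in a dielectric, refracted into medium A).
n₁ = n₂ / tan θ_B = 1.772 / tan 51.49° = 1.410.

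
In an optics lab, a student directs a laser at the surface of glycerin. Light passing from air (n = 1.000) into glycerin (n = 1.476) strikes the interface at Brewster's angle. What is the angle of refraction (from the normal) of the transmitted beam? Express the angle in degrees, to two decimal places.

First find Brewster's angle: tan θ_B = 1.476/1.000 = 1.4760, giving θ_B = 55.88°.
The refracted ray is perpendicular to the reflected ray, so θ_t = 90° − θ_B = 34.12°.

θ_t ≈ 34.12°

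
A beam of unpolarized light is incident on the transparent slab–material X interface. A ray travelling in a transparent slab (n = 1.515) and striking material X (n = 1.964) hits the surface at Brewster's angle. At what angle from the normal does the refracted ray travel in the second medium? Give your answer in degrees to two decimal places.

θ_t ≈ 37.65°

tan θ_B = n₂/n₁ = 1.964/1.515 = 1.2964, so θ_B = 52.35°.
The refracted ray is perpendicular to the reflected ray, so θ_t = 90° − θ_B = 37.65°.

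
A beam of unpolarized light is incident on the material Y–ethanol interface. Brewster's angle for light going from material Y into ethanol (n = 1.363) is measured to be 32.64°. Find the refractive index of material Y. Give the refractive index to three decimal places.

Brewster's law: tan θ_B = n₂/n₁ (light incident in material Y, refracted into ethanol).
n₁ = n₂ / tan θ_B = 1.363 / tan 32.64° = 2.128.

n ≈ 2.128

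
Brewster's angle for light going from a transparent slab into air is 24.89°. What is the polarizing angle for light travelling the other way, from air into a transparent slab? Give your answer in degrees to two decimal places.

Reversing the direction swaps n₁ and n₂, so tan θ_B' = 1/tan θ_B and θ_B' = 90° − θ_B.
Hence θ_B' = 90° − 24.89° = 65.11°.

θ_B' ≈ 65.11°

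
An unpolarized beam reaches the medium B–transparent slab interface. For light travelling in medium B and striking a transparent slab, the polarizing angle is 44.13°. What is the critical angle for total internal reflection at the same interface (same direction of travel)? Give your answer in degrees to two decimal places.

θ_c ≈ 75.95°

n₂/n₁ = tan 44.13° = 0.9701; the critical angle satisfies sin θ_c = n₂/n₁.
θ_c = arcsin(0.9701) = 75.95°.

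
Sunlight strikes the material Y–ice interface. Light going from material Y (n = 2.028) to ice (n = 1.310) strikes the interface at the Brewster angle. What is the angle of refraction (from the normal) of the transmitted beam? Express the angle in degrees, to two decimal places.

θ_B = arctan(n₂/n₁) = arctan(1.310/2.028) = 32.86°.
At Brewster's angle the reflected and refracted rays are perpendicular, so θ_t = 90° − θ_B = 90° − 32.86° = 57.14°.

θ_t ≈ 57.14°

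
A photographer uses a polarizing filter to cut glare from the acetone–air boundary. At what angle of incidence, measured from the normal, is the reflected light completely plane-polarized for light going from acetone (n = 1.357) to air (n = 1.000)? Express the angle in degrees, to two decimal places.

θ_B ≈ 36.39°

At Brewster's angle the reflected and refracted rays are perpendicular, which with Snell's law gives tan θ_B = n₂/n₁.
Brewster's condition: tan θ_B = n₂/n₁ = 1.000/1.357 = 0.7369.
θ_B = arctan(0.7369) = 36.39°.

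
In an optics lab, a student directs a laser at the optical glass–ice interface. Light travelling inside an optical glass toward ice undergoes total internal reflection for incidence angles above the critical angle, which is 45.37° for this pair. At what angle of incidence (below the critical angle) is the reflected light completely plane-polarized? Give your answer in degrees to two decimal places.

At the critical angle sin θ_c = n₂/n₁, giving n₂/n₁ = sin 45.37° = 0.7117.
Then tan θ_B = n₂/n₁ = 0.7117, so θ_B = arctan 0.7117 = 35.44°.

θ_B ≈ 35.44°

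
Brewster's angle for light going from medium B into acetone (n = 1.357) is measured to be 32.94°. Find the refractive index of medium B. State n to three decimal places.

n ≈ 2.094

At Brewster's angle, tan θ_B = n₂/n₁ with n₁ on the incident side (medium B) and n₂ on the transmitted side (acetone).
n₁ = n₂ / tan θ_B = 1.357 / tan 32.94° = 2.094.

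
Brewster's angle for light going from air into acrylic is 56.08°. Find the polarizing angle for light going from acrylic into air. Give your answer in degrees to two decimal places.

tan θ_B' = n₁/n₂ = 1/tan θ_B, so θ_B' = 90° − θ_B.
θ_B' = 90° − 56.08° = 33.92°.

θ_B' ≈ 33.92°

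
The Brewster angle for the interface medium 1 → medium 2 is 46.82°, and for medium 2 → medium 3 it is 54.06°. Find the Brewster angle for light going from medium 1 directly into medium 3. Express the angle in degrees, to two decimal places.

Each Brewster angle gives a ratio: n₂/n₁ = tan 46.82° = 1.0656, n₃/n₂ = tan 54.06° = 1.3794.
n₃/n₁ = 1.4700. Then tan θ_B(1→3) = n₃/n₁, so θ_B(1→3) = arctan(1.4700) = 55.77°.

θ_B ≈ 55.77°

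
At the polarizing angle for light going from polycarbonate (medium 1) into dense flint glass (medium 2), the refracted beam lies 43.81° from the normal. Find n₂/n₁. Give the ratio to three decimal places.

n₂/n₁ ≈ 1.042

θ_B + θ_t = 90°, so θ_B = 90° − 43.81° = 46.19°.
tan θ_B = n₂/n₁, so n₂/n₁ = tan 46.19° = 1.042.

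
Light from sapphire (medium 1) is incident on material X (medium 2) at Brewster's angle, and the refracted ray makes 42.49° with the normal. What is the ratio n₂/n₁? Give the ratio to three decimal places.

n₂/n₁ ≈ 1.092

At Brewster incidence θ_B = 90° − θ_t = 90° − 42.49° = 47.51°.
Then n₂/n₁ = tan θ_B = tan 47.51° = 1.092.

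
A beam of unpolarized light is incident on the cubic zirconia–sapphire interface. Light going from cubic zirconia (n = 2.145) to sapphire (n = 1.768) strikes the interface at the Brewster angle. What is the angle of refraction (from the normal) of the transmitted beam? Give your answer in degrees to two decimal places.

First find Brewster's angle: tan θ_B = 1.768/2.145 = 0.8242, giving θ_B = 39.50°.
Since θ_B + θ_t = 90° at Brewster incidence, θ_t = 90° − 39.50° = 50.50°.

θ_t ≈ 50.50°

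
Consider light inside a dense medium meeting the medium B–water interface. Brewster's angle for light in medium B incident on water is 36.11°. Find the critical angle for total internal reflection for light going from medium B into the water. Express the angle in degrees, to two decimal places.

θ_c ≈ 46.84°

From Brewster, n₂/n₁ = tan θ_B = tan 36.11° = 0.7295.
Then sin θ_c = n₂/n₁ = 0.7295, so θ_c = arcsin 0.7295 = 46.84°.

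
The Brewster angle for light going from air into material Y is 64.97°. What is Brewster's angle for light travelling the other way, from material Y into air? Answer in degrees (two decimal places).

θ_B' ≈ 25.03°

tan θ_B' = n₁/n₂ = 1/tan θ_B, so θ_B' = 90° − θ_B.
θ_B' = 90° − 64.97° = 25.03°.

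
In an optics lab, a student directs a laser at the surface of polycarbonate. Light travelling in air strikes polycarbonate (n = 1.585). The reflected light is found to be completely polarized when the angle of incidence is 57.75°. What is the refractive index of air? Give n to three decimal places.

Full polarization of the reflected beam means tan θ_B = n₂/n₁, where n₁ is the incident medium (air).
n₁ = n₂ / tan θ_B = 1.585 / tan 57.75° = 1.000.

n ≈ 1.000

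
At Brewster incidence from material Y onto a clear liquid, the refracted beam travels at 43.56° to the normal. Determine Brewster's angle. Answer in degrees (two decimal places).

θ_B ≈ 46.44°

Since the reflected and refracted rays are at right angles at the polarizing angle, θ_B + θ_t = 90°.
So θ_B = 90° − θ_t = 90° − 43.56° = 46.44°.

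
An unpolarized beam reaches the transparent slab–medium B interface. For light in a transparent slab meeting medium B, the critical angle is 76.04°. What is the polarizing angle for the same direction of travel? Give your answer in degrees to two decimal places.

θ_B ≈ 44.14°

At the critical angle sin θ_c = n₂/n₁, giving n₂/n₁ = sin 76.04° = 0.9705.
Then tan θ_B = n₂/n₁ = 0.9705, so θ_B = arctan 0.9705 = 44.14°.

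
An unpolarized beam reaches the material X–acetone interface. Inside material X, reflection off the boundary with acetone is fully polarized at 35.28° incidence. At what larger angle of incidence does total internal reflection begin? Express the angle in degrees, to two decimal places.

n₂/n₁ = tan 35.28° = 0.7075; the critical angle satisfies sin θ_c = n₂/n₁.
θ_c = arcsin(0.7075) = 45.03°.

θ_c ≈ 45.03°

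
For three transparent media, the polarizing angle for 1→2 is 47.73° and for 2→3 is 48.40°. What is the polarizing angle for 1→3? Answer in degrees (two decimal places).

tan θ_B(1→2) = n₂/n₁ = tan 47.73° = 1.1001.
tan θ_B(2→3) = n₃/n₂ = tan 48.40° = 1.1263.
Multiplying, n₃/n₁ = 1.1001 × 1.1263 = 1.2391, and θ_B(1→3) = arctan 1.2391 = 51.10°.

θ_B ≈ 51.10°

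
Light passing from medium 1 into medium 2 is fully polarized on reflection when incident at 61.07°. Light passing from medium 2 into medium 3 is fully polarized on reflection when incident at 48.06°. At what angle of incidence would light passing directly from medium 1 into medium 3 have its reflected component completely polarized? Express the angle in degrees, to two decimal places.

θ_B ≈ 63.59°

n₂/n₁ = tan 61.07° = 1.8093 and n₃/n₂ = tan 48.06° = 1.1130.
So n₃/n₁ = (n₂/n₁)(n₃/n₂) = 1.8093 × 1.1130 = 2.0136.
θ_B(1→3) = arctan(2.0136) = 63.59°.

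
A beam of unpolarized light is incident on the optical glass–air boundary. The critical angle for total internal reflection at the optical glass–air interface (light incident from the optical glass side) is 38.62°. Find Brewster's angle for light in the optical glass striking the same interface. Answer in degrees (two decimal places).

sin θ_c = n₂/n₁, so n₂/n₁ = sin 38.62° = 0.6242.
Brewster: tan θ_B = n₂/n₁ = 0.6242.
θ_B = arctan(0.6242) = 31.97°.

θ_B ≈ 31.97°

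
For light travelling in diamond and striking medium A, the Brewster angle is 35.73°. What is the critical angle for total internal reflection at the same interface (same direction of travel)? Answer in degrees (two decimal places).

From Brewster, n₂/n₁ = tan θ_B = tan 35.73° = 0.7194.
Then sin θ_c = n₂/n₁ = 0.7194, so θ_c = arcsin 0.7194 = 46.00°.

θ_c ≈ 46.00°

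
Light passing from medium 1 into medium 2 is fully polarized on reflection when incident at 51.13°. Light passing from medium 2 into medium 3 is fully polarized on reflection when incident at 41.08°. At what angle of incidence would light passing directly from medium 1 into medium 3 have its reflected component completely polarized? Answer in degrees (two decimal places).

θ_B ≈ 47.24°

Each Brewster angle gives a ratio: n₂/n₁ = tan 51.13° = 1.2406, n₃/n₂ = tan 41.08° = 0.8717.
So n₃/n₁ = (n₂/n₁)(n₃/n₂) = 1.2406 × 0.8717 = 1.0815.
θ_B(1→3) = arctan(1.0815) = 47.24°.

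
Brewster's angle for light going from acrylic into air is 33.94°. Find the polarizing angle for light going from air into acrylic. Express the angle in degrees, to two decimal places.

tan θ_B' = n₁/n₂ = 1/tan θ_B, so θ_B' = 90° − θ_B.
θ_B' = 90° − 33.94° = 56.06°.

θ_B' ≈ 56.06°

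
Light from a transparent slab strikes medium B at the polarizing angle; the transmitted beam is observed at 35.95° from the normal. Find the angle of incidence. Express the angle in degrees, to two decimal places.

θ_B ≈ 54.05°

Brewster's condition makes the reflected and refracted beams perpendicular: θ_B + θ_t = 90°.
θ_B = 90° − 35.95° = 54.05°.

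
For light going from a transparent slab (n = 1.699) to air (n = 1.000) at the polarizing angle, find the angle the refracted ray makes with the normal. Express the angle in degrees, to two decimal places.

First find Brewster's angle: tan θ_B = 1.000/1.699 = 0.5886, giving θ_B = 30.48°.
The refracted ray is perpendicular to the reflected ray, so θ_t = 90° − θ_B = 59.52°.

θ_t ≈ 59.52°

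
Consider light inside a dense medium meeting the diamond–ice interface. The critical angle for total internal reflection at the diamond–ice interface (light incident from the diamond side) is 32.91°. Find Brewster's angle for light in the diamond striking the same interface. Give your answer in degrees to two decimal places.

n₂/n₁ = sin θ_c = sin 32.91° = 0.5433.
tan θ_B equals the same ratio, so θ_B = arctan(0.5433) = 28.52°.

θ_B ≈ 28.52°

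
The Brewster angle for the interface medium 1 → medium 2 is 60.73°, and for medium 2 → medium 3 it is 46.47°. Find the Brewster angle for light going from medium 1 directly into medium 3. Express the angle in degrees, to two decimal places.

θ_B ≈ 61.97°

Each Brewster angle gives a ratio: n₂/n₁ = tan 60.73° = 1.7842, n₃/n₂ = tan 46.47° = 1.0527.
So n₃/n₁ = (n₂/n₁)(n₃/n₂) = 1.7842 × 1.0527 = 1.8781.
θ_B(1→3) = arctan(1.8781) = 61.97°.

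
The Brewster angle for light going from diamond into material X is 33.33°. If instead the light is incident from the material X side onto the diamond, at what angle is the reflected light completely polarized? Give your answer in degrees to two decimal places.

θ_B' ≈ 56.67°

The two Brewster angles are complementary: θ_B' = 90° − θ_B = 90° − 33.33° = 56.67°.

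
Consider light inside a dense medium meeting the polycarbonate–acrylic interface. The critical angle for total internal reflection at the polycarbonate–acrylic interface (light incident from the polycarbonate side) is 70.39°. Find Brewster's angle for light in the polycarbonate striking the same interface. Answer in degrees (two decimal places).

θ_B ≈ 43.29°

n₂/n₁ = sin θ_c = sin 70.39° = 0.9420.
tan θ_B equals the same ratio, so θ_B = arctan(0.9420) = 43.29°.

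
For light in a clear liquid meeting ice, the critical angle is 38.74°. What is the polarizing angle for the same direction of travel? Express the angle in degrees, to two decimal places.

θ_B ≈ 32.04°

n₂/n₁ = sin θ_c = sin 38.74° = 0.6258.
tan θ_B equals the same ratio, so θ_B = arctan(0.6258) = 32.04°.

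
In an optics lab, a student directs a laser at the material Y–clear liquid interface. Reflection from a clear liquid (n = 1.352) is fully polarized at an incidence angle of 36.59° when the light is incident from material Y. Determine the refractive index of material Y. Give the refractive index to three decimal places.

n ≈ 1.821

Brewster's law: tan θ_B = n₂/n₁ (light incident in material Y, refracted into a clear liquid).
n₁ = n₂ / tan θ_B = 1.352 / tan 36.59° = 1.821.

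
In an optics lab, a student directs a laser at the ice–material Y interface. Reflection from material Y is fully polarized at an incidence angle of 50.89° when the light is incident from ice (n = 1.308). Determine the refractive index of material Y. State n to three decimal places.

Brewster's law: tan θ_B = n₂/n₁ (light incident in ice, refracted into material Y).
n₂ = n₁ tan θ_B = 1.308 × tan 50.89° = 1.609.

n ≈ 1.609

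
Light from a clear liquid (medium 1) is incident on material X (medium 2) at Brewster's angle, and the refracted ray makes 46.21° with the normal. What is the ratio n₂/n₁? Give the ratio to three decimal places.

At Brewster incidence θ_B = 90° − θ_t = 90° − 46.21° = 43.79°.
tan θ_B = n₂/n₁, so n₂/n₁ = tan 43.79° = 0.959.

n₂/n₁ ≈ 0.959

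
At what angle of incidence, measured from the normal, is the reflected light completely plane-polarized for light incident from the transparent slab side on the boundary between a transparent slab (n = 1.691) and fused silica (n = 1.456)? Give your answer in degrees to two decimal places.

θ_B ≈ 40.73°

tan θ_B = n₂/n₁ = 1.456/1.691 = 0.8610.
θ_B = arctan(0.8610) = 40.73°.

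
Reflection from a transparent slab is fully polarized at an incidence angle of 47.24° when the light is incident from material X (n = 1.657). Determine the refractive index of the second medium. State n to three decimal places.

n ≈ 1.792

Full polarization of the reflected beam means tan θ_B = n₂/n₁, where n₁ is the incident medium (material X).
n₂ = n₁ tan θ_B = 1.657 × tan 47.24° = 1.792.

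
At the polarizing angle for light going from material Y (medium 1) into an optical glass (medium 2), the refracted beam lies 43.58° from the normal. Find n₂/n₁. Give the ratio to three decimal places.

θ_B + θ_t = 90°, so θ_B = 90° − 43.58° = 46.42°.
Then n₂/n₁ = tan θ_B = tan 46.42° = 1.051.

n₂/n₁ ≈ 1.051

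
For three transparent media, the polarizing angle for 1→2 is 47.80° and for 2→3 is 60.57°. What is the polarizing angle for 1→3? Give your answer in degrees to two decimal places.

θ_B ≈ 62.91°

tan θ_B(1→2) = n₂/n₁ = tan 47.80° = 1.1028.
tan θ_B(2→3) = n₃/n₂ = tan 60.57° = 1.7725.
n₃/n₁ = 1.9548. Then tan θ_B(1→3) = n₃/n₁, so θ_B(1→3) = arctan(1.9548) = 62.91°.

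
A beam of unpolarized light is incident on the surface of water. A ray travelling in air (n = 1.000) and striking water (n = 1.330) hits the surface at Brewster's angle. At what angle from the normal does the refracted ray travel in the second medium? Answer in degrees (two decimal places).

θ_t ≈ 36.94°

θ_B = arctan(n₂/n₁) = arctan(1.330/1.000) = 53.06°.
Since θ_B + θ_t = 90° at Brewster incidence, θ_t = 90° − 53.06° = 36.94°.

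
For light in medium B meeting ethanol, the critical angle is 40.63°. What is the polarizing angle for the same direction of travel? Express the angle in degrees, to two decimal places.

θ_B ≈ 33.07°

At the critical angle sin θ_c = n₂/n₁, giving n₂/n₁ = sin 40.63° = 0.6512.
Then tan θ_B = n₂/n₁ = 0.6512, so θ_B = arctan 0.6512 = 33.07°.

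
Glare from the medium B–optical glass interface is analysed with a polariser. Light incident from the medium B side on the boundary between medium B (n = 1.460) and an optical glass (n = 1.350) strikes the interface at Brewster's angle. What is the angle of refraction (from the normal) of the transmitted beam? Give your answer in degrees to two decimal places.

θ_B = arctan(n₂/n₁) = arctan(1.350/1.460) = 42.76°.
Since θ_B + θ_t = 90° at Brewster incidence, θ_t = 90° − 42.76° = 47.24°.

θ_t ≈ 47.24°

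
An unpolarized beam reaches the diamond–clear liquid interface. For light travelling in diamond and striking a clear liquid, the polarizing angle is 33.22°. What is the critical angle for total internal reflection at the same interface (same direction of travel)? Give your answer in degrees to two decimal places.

tan θ_B = n₂/n₁ = tan 33.22° = 0.6549.
Total internal reflection: sin θ_c = n₂/n₁ = 0.6549.
θ_c = arcsin(0.6549) = 40.91°.

θ_c ≈ 40.91°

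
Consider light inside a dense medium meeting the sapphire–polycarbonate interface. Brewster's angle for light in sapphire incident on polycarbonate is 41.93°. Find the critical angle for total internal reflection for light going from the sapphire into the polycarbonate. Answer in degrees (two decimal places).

θ_c ≈ 63.92°

From Brewster, n₂/n₁ = tan θ_B = tan 41.93° = 0.8982.
Then sin θ_c = n₂/n₁ = 0.8982, so θ_c = arcsin 0.8982 = 63.92°.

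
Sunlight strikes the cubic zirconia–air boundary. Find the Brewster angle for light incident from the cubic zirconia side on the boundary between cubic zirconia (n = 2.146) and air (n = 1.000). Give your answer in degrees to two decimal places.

θ_B ≈ 24.98°

tan θ_B = n₂/n₁ = 1.000/2.146 = 0.4660.
θ_B = arctan(0.4660) = 24.98°.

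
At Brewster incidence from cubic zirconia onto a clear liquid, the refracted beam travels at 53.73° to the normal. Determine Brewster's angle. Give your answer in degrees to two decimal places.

At Brewster's angle the reflected and refracted rays are perpendicular, so θ_B + θ_t = 90°.
So θ_B = 90° − θ_t = 90° − 53.73° = 36.27°.

θ_B ≈ 36.27°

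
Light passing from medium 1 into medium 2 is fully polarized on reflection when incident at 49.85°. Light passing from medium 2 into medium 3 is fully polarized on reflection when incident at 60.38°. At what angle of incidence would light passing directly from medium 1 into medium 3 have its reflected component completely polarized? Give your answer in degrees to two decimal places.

θ_B ≈ 64.38°

tan θ_B(1→2) = n₂/n₁ = tan 49.85° = 1.1854.
tan θ_B(2→3) = n₃/n₂ = tan 60.38° = 1.7589.
Multiplying, n₃/n₁ = 1.1854 × 1.7589 = 2.0851, and θ_B(1→3) = arctan 2.0851 = 64.38°.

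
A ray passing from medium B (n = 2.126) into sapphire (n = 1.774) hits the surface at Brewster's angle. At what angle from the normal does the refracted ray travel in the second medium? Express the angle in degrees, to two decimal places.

tan θ_B = n₂/n₁ = 1.774/2.126 = 0.8344, so θ_B = 39.84°.
The refracted ray is perpendicular to the reflected ray, so θ_t = 90° − θ_B = 50.16°.

θ_t ≈ 50.16°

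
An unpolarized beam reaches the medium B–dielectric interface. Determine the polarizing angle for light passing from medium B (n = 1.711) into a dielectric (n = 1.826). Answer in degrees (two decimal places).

Here n₂/n₁ = 1.826/1.711 = 1.0672, and Brewster's law gives tan θ_B = n₂/n₁.
So θ_B = arctan 1.0672 = 46.86°.

θ_B ≈ 46.86°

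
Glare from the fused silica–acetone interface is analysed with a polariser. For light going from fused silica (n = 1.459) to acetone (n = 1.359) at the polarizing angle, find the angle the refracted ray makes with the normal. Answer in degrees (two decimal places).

First find Brewster's angle: tan θ_B = 1.359/1.459 = 0.9315, giving θ_B = 42.97°.
Since θ_B + θ_t = 90° at Brewster incidence, θ_t = 90° − 42.97° = 47.03°.

θ_t ≈ 47.03°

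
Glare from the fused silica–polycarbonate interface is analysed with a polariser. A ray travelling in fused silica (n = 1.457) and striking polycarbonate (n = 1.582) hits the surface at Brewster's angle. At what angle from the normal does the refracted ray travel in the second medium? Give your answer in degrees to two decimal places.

θ_t ≈ 42.64°

θ_B = arctan(n₂/n₁) = arctan(1.582/1.457) = 47.36°.
Since θ_B + θ_t = 90° at Brewster incidence, θ_t = 90° − 47.36° = 42.64°.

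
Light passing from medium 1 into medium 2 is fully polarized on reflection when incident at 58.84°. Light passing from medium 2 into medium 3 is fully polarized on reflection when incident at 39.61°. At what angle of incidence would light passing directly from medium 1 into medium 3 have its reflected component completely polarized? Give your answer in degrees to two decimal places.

θ_B ≈ 53.85°

n₂/n₁ = tan 58.84° = 1.6538 and n₃/n₂ = tan 39.61° = 0.8276.
So n₃/n₁ = (n₂/n₁)(n₃/n₂) = 1.6538 × 0.8276 = 1.3686.
θ_B(1→3) = arctan(1.3686) = 53.85°.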